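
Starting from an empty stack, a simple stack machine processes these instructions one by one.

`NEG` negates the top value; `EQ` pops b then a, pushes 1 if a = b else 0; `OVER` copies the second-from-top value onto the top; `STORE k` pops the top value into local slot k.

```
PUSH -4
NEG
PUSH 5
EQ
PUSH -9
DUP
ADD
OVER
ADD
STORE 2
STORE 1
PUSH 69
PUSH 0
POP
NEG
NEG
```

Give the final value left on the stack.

PUSH -4 : -4
NEG     : 4
PUSH 5  : 4 5
EQ      : 0
PUSH -9 : 0 -9
DUP     : 0 -9 -9
ADD     : 0 -18
OVER    : 0 -18 0
ADD     : 0 -18
STORE 2 : 0
STORE 1 : (empty)
PUSH 69 : 69
PUSH 0  : 69 0
POP     : 69
NEG     : -69
NEG     : 69

69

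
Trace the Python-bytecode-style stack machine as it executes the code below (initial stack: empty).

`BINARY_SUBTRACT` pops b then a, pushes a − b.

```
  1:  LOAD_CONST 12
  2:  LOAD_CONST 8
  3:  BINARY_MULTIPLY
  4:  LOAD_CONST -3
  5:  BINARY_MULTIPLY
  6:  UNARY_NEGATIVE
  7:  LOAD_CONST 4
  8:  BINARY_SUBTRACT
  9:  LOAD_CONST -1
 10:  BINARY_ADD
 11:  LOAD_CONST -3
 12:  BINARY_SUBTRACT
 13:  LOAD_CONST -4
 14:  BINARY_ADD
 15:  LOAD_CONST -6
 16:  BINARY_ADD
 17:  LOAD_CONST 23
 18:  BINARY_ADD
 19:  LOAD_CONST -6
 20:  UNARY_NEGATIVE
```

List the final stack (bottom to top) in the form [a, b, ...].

LOAD_CONST 12   → 12
LOAD_CONST 8    → 12 8
BINARY_MULTIPLY → 96
LOAD_CONST -3   → 96 -3
BINARY_MULTIPLY → -288
UNARY_NEGATIVE  → 288
LOAD_CONST 4    → 288 4
BINARY_SUBTRACT → 284
LOAD_CONST -1   → 284 -1
BINARY_ADD      → 283
LOAD_CONST -3   → 283 -3
BINARY_SUBTRACT → 286
LOAD_CONST -4   → 286 -4
BINARY_ADD      → 282
LOAD_CONST -6   → 282 -6
BINARY_ADD      → 276
LOAD_CONST 23   → 276 23
BINARY_ADD      → 299
LOAD_CONST -6   → 299 -6
UNARY_NEGATIVE  → 299 6

[299, 6]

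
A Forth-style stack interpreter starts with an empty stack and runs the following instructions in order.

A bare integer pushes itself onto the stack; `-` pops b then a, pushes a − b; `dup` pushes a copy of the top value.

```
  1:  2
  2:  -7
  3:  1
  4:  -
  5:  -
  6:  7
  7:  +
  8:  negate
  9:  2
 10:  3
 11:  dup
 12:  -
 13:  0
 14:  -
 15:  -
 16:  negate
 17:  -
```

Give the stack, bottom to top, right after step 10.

2      → [2]
-7     → [2, -7]
1      → [2, -7, 1]
-      → [2, -8]
-      → [10]
7      → [10, 7]
+      → [17]
negate → [-17]
2      → [-17, 2]
3      → [-17, 2, 3]

[-17, 2, 3]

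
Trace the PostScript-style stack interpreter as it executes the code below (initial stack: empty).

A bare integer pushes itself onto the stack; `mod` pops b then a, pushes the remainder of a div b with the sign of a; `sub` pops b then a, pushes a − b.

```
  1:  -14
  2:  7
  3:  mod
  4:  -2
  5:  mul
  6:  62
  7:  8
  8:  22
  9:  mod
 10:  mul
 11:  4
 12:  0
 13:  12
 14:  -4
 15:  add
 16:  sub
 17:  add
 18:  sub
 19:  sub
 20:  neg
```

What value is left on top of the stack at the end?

500

-14 → [-14]
7   → [-14, 7]
mod → [0]
-2  → [0, -2]
mul → [0]
62  → [0, 62]
8   → [0, 62, 8]
22  → [0, 62, 8, 22]
mod → [0, 62, 8]
mul → [0, 496]
4   → [0, 496, 4]
0   → [0, 496, 4, 0]
12  → [0, 496, 4, 0, 12]
-4  → [0, 496, 4, 0, 12, -4]
add → [0, 496, 4, 0, 8]
sub → [0, 496, 4, -8]
add → [0, 496, -4]
sub → [0, 500]
sub → [-500]
neg → [500]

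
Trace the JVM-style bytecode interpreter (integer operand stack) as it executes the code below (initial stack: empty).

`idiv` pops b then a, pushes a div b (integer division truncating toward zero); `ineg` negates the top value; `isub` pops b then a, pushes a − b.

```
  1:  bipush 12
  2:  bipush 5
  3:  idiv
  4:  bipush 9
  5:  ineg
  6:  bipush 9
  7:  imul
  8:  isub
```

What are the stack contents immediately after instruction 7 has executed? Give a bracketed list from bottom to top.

bipush 12 → 12
bipush 5  → 12 5
idiv      → 2
bipush 9  → 2 9
ineg      → 2 -9
bipush 9  → 2 -9 9
imul      → 2 -81

[2, -81]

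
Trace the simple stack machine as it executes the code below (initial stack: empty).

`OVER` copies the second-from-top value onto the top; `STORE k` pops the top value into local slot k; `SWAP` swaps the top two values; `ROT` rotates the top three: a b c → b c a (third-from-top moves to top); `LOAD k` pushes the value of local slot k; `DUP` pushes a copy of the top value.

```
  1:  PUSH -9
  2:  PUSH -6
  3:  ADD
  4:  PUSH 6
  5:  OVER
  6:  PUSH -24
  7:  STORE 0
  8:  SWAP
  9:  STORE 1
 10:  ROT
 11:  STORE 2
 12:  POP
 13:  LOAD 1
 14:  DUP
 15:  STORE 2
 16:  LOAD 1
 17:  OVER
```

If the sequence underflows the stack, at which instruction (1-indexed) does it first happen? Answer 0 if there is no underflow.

10

PUSH -9  : -9
PUSH -6  : -9 -6
ADD      : -15
PUSH 6   : -15 6
OVER     : -15 6 -15
PUSH -24 : -15 6 -15 -24
STORE 0  : -15 6 -15
SWAP     : -15 -15 6
STORE 1  : -15 -15
ROT  — needs 3 operands, stack has 2 → underflow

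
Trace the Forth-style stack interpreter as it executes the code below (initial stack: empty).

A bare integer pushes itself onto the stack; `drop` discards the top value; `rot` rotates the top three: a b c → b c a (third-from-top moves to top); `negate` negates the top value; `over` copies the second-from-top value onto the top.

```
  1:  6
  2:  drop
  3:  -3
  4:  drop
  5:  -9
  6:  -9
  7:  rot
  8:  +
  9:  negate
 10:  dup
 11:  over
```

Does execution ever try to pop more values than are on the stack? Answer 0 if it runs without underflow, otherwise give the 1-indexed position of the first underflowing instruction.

6    : 6
drop : (empty)
-3   : -3
drop : (empty)
-9   : -9
-9   : -9 -9
rot  — needs 3 operands, stack has 2 → underflow

7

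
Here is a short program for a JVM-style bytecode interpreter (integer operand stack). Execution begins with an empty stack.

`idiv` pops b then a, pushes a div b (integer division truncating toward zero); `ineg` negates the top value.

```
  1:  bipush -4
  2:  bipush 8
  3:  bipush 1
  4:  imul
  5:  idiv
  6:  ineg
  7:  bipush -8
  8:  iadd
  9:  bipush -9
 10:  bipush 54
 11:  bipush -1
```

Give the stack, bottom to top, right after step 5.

[0]

bipush -4 : [-4]
bipush 8  : [-4, 8]
bipush 1  : [-4, 8, 1]
imul      : [-4, 8]
idiv      : [0]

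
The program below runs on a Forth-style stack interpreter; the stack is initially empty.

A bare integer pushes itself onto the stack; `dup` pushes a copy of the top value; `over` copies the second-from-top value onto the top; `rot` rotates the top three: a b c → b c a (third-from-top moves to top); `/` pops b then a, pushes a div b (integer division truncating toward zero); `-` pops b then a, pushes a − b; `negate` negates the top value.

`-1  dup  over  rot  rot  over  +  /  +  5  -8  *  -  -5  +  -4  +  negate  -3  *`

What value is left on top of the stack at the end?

-1     → -1
dup    → -1 -1
over   → -1 -1 -1
rot    → -1 -1 -1
rot    → -1 -1 -1
over   → -1 -1 -1 -1
+      → -1 -1 -2
/      → -1 0
+      → -1
5      → -1 5
-8     → -1 5 -8
*      → -1 -40
-      → 39
-5     → 39 -5
+      → 34
-4     → 34 -4
+      → 30
negate → -30
-3     → -30 -3
*      → 90

90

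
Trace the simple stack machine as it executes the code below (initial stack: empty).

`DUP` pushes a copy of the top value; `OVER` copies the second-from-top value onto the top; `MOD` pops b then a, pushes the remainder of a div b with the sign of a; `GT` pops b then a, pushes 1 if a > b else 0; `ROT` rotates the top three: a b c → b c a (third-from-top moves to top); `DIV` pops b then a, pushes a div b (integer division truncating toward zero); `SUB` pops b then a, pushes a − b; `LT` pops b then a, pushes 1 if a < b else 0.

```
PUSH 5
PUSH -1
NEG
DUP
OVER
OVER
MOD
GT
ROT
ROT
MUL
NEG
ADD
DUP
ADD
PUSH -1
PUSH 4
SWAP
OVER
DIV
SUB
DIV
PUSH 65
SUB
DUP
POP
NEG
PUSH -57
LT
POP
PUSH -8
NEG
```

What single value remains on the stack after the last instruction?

8

PUSH 5    5
PUSH -1   5 -1
NEG       5 1
DUP       5 1 1
OVER      5 1 1 1
OVER      5 1 1 1 1
MOD       5 1 1 0
GT        5 1 1
ROT       1 1 5
ROT       1 5 1
MUL       1 5
NEG       1 -5
ADD       -4
DUP       -4 -4
ADD       -8
PUSH -1   -8 -1
PUSH 4    -8 -1 4
SWAP      -8 4 -1
OVER      -8 4 -1 4
DIV       -8 4 0
SUB       -8 4
DIV       -2
PUSH 65   -2 65
SUB       -67
DUP       -67 -67
POP       -67
NEG       67
PUSH -57  67 -57
LT        0
POP       (empty)
PUSH -8   -8
NEG       8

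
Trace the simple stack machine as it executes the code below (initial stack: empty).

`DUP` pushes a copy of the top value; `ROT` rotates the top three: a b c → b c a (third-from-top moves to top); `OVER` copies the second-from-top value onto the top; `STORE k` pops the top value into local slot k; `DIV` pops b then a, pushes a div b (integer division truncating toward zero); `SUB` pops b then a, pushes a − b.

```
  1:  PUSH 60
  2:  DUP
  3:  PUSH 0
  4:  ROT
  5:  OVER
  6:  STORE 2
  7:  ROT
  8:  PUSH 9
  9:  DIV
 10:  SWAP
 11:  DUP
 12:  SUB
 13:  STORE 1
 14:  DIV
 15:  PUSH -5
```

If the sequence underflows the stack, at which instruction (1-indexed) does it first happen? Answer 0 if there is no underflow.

PUSH 60 -> [60]
DUP     -> [60, 60]
PUSH 0  -> [60, 60, 0]
ROT     -> [60, 0, 60]
OVER    -> [60, 0, 60, 0]
STORE 2 -> [60, 0, 60]
ROT     -> [0, 60, 60]
PUSH 9  -> [0, 60, 60, 9]
DIV     -> [0, 60, 6]
SWAP    -> [0, 6, 60]
DUP     -> [0, 6, 60, 60]
SUB     -> [0, 6, 0]
STORE 1 -> [0, 6]
DIV     -> [0]
PUSH -5 -> [0, -5]

0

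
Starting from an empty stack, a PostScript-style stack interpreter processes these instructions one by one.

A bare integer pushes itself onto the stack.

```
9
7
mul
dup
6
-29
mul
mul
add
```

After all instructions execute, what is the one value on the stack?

9   -> [9]
7   -> [9, 7]
mul -> [63]
dup -> [63, 63]
6   -> [63, 63, 6]
-29 -> [63, 63, 6, -29]
mul -> [63, 63, -174]
mul -> [63, -10962]
add -> [-10899]

-10899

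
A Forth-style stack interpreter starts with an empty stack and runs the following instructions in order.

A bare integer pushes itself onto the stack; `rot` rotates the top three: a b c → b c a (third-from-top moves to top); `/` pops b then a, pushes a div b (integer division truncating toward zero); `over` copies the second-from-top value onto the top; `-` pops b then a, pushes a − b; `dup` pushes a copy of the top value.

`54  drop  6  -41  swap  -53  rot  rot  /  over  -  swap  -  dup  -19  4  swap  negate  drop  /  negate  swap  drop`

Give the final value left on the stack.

-25

54     : 54
drop   : (empty)
6      : 6
-41    : 6 -41
swap   : -41 6
-53    : -41 6 -53
rot    : 6 -53 -41
rot    : -53 -41 6
/      : -53 -6
over   : -53 -6 -53
-      : -53 47
swap   : 47 -53
-      : 100
dup    : 100 100
-19    : 100 100 -19
4      : 100 100 -19 4
swap   : 100 100 4 -19
negate : 100 100 4 19
drop   : 100 100 4
/      : 100 25
negate : 100 -25
swap   : -25 100
drop   : -25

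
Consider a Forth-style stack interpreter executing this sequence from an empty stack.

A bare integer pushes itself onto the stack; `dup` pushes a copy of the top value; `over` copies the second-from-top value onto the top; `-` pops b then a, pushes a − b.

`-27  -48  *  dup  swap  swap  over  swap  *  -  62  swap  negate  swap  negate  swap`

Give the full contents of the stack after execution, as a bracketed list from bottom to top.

-27     -27
-48     -27 -48
*       1296
dup     1296 1296
swap    1296 1296
swap    1296 1296
over    1296 1296 1296
swap    1296 1296 1296
*       1296 1679616
-       -1678320
62      -1678320 62
swap    62 -1678320
negate  62 1678320
swap    1678320 62
negate  1678320 -62
swap    -62 1678320

[-62, 1678320]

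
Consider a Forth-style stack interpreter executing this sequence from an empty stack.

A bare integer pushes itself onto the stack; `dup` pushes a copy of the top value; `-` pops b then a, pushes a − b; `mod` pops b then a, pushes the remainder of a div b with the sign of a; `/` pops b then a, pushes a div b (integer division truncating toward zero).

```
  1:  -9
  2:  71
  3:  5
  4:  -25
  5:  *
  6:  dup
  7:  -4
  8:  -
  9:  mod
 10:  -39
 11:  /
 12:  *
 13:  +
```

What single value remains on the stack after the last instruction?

-9  : [-9]
71  : [-9, 71]
5   : [-9, 71, 5]
-25 : [-9, 71, 5, -25]
*   : [-9, 71, -125]
dup : [-9, 71, -125, -125]
-4  : [-9, 71, -125, -125, -4]
-   : [-9, 71, -125, -121]
mod : [-9, 71, -4]
-39 : [-9, 71, -4, -39]
/   : [-9, 71, 0]
*   : [-9, 0]
+   : [-9]

-9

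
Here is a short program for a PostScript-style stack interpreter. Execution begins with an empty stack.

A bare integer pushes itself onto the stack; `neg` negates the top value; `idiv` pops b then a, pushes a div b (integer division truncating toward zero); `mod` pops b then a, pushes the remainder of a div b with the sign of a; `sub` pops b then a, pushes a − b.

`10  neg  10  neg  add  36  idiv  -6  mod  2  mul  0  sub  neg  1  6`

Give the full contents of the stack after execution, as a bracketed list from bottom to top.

[0, 1, 6]

10   → [10]
neg  → [-10]
10   → [-10, 10]
neg  → [-10, -10]
add  → [-20]
36   → [-20, 36]
idiv → [0]
-6   → [0, -6]
mod  → [0]
2    → [0, 2]
mul  → [0]
0    → [0, 0]
sub  → [0]
neg  → [0]
1    → [0, 1]
6    → [0, 1, 6]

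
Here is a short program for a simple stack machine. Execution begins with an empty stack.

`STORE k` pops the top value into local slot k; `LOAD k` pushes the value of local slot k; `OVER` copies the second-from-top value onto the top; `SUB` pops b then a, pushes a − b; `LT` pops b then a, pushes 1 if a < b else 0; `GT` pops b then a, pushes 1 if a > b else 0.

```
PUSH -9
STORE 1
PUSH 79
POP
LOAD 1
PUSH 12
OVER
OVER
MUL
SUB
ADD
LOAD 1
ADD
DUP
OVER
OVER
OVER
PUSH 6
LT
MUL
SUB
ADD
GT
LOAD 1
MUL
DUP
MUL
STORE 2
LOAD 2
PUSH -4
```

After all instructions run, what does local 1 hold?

-9

PUSH -9 : -9
STORE 1 : (empty)
PUSH 79 : 79
POP     : (empty)
LOAD 1  : -9
PUSH 12 : -9 12
OVER    : -9 12 -9
OVER    : -9 12 -9 12
MUL     : -9 12 -108
SUB     : -9 120
ADD     : 111
LOAD 1  : 111 -9
ADD     : 102
DUP     : 102 102
OVER    : 102 102 102
OVER    : 102 102 102 102
OVER    : 102 102 102 102 102
PUSH 6  : 102 102 102 102 102 6
LT      : 102 102 102 102 0
MUL     : 102 102 102 0
SUB     : 102 102 102
ADD     : 102 204
GT      : 0
LOAD 1  : 0 -9
MUL     : 0
DUP     : 0 0
MUL     : 0
STORE 2 : (empty)
LOAD 2  : 0
PUSH -4 : 0 -4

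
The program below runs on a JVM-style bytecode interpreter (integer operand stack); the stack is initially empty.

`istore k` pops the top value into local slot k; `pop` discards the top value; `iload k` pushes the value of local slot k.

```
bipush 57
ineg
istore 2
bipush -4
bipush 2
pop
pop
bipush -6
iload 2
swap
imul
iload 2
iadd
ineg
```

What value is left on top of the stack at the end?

bipush 57  57
ineg       -57
istore 2   (empty)
bipush -4  -4
bipush 2   -4 2
pop        -4
pop        (empty)
bipush -6  -6
iload 2    -6 -57
swap       -57 -6
imul       342
iload 2    342 -57
iadd       285
ineg       -285

-285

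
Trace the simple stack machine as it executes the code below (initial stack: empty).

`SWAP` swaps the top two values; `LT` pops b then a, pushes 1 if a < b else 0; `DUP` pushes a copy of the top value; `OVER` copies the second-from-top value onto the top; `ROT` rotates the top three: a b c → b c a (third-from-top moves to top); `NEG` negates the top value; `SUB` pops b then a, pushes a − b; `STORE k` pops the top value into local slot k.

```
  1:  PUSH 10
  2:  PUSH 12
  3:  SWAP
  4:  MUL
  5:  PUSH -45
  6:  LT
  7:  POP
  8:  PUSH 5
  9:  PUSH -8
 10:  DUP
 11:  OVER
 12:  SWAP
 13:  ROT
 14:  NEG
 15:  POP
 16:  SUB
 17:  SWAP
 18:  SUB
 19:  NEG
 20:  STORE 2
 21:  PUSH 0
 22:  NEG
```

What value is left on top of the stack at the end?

PUSH 10   10
PUSH 12   10 12
SWAP      12 10
MUL       120
PUSH -45  120 -45
LT        0
POP       (empty)
PUSH 5    5
PUSH -8   5 -8
DUP       5 -8 -8
OVER      5 -8 -8 -8
SWAP      5 -8 -8 -8
ROT       5 -8 -8 -8
NEG       5 -8 -8 8
POP       5 -8 -8
SUB       5 0
SWAP      0 5
SUB       -5
NEG       5
STORE 2   (empty)
PUSH 0    0
NEG       0

0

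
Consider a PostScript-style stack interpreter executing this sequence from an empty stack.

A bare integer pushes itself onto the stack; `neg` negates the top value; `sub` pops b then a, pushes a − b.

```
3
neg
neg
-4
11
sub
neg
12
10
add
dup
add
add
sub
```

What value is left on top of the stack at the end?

-56

3   -> 3
neg -> -3
neg -> 3
-4  -> 3 -4
11  -> 3 -4 11
sub -> 3 -15
neg -> 3 15
12  -> 3 15 12
10  -> 3 15 12 10
add -> 3 15 22
dup -> 3 15 22 22
add -> 3 15 44
add -> 3 59
sub -> -56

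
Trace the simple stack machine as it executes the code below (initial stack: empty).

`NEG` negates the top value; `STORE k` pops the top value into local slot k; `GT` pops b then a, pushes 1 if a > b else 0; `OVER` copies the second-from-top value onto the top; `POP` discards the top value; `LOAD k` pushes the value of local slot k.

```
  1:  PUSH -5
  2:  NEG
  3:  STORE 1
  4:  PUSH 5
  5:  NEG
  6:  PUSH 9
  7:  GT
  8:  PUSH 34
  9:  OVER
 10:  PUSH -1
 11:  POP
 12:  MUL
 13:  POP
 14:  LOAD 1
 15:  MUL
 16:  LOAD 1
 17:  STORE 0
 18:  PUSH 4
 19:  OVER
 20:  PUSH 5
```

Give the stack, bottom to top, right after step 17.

PUSH -5 : [-5]
NEG     : [5]
STORE 1 : []
PUSH 5  : [5]
NEG     : [-5]
PUSH 9  : [-5, 9]
GT      : [0]
PUSH 34 : [0, 34]
OVER    : [0, 34, 0]
PUSH -1 : [0, 34, 0, -1]
POP     : [0, 34, 0]
MUL     : [0, 0]
POP     : [0]
LOAD 1  : [0, 5]
MUL     : [0]
LOAD 1  : [0, 5]
STORE 0 : [0]

[0]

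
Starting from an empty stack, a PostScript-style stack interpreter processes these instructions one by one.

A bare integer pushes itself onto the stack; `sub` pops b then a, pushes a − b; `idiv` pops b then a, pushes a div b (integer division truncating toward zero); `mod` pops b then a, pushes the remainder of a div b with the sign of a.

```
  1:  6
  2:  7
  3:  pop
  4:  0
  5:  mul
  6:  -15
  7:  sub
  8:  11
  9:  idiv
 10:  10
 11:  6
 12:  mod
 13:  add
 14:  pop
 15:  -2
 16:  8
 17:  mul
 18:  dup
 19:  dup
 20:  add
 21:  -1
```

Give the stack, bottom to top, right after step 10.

6    → [6]
7    → [6, 7]
pop  → [6]
0    → [6, 0]
mul  → [0]
-15  → [0, -15]
sub  → [15]
11   → [15, 11]
idiv → [1]
10   → [1, 10]

[1, 10]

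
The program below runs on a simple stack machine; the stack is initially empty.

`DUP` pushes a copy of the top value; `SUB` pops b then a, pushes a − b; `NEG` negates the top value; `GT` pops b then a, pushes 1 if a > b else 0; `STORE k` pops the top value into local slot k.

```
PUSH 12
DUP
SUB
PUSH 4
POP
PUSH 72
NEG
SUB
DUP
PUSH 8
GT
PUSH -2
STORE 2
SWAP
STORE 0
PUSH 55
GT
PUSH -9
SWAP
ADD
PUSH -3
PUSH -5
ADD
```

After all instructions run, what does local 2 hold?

-2

PUSH 12 : [12]
DUP     : [12, 12]
SUB     : [0]
PUSH 4  : [0, 4]
POP     : [0]
PUSH 72 : [0, 72]
NEG     : [0, -72]
SUB     : [72]
DUP     : [72, 72]
PUSH 8  : [72, 72, 8]
GT      : [72, 1]
PUSH -2 : [72, 1, -2]
STORE 2 : [72, 1]
SWAP    : [1, 72]
STORE 0 : [1]
PUSH 55 : [1, 55]
GT      : [0]
PUSH -9 : [0, -9]
SWAP    : [-9, 0]
ADD     : [-9]
PUSH -3 : [-9, -3]
PUSH -5 : [-9, -3, -5]
ADD     : [-9, -8]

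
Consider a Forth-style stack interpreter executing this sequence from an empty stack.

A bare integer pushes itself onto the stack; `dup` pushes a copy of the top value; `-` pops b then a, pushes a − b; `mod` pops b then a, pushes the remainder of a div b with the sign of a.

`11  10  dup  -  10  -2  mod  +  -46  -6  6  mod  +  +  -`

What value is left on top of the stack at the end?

57

11   [11]
10   [11, 10]
dup  [11, 10, 10]
-    [11, 0]
10   [11, 0, 10]
-2   [11, 0, 10, -2]
mod  [11, 0, 0]
+    [11, 0]
-46  [11, 0, -46]
-6   [11, 0, -46, -6]
6    [11, 0, -46, -6, 6]
mod  [11, 0, -46, 0]
+    [11, 0, -46]
+    [11, -46]
-    [57]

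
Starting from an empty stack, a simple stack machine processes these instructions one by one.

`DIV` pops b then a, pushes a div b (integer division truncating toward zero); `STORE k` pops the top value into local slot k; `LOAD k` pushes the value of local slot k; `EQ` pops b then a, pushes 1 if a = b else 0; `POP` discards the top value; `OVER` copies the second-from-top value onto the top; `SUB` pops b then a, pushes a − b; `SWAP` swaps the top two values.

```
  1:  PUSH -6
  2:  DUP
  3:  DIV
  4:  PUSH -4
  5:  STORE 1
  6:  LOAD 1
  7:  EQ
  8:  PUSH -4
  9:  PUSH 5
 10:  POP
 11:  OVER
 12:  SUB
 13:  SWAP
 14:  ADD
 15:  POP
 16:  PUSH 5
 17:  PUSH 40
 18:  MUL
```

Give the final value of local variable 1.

PUSH -6 : [-6]
DUP     : [-6, -6]
DIV     : [1]
PUSH -4 : [1, -4]
STORE 1 : [1]
LOAD 1  : [1, -4]
EQ      : [0]
PUSH -4 : [0, -4]
PUSH 5  : [0, -4, 5]
POP     : [0, -4]
OVER    : [0, -4, 0]
SUB     : [0, -4]
SWAP    : [-4, 0]
ADD     : [-4]
POP     : []
PUSH 5  : [5]
PUSH 40 : [5, 40]
MUL     : [200]

-4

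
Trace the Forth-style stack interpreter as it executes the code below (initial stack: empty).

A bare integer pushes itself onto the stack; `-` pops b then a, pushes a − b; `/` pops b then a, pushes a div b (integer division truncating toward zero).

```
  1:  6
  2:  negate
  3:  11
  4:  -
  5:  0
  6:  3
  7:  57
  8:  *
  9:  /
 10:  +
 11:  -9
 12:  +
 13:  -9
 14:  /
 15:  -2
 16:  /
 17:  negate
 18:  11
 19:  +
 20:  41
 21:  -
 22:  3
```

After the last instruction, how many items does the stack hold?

2

6      : [6]
negate : [-6]
11     : [-6, 11]
-      : [-17]
0      : [-17, 0]
3      : [-17, 0, 3]
57     : [-17, 0, 3, 57]
*      : [-17, 0, 171]
/      : [-17, 0]
+      : [-17]
-9     : [-17, -9]
+      : [-26]
-9     : [-26, -9]
/      : [2]
-2     : [2, -2]
/      : [-1]
negate : [1]
11     : [1, 11]
+      : [12]
41     : [12, 41]
-      : [-29]
3      : [-29, 3]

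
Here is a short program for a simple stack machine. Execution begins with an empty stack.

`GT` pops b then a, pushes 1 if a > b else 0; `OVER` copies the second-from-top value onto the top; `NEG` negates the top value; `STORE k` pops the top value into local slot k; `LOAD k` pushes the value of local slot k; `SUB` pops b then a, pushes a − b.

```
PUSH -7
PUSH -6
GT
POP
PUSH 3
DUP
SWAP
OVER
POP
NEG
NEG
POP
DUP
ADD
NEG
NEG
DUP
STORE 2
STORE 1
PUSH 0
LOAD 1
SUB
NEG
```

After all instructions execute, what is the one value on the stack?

PUSH -7 -> [-7]
PUSH -6 -> [-7, -6]
GT      -> [0]
POP     -> []
PUSH 3  -> [3]
DUP     -> [3, 3]
SWAP    -> [3, 3]
OVER    -> [3, 3, 3]
POP     -> [3, 3]
NEG     -> [3, -3]
NEG     -> [3, 3]
POP     -> [3]
DUP     -> [3, 3]
ADD     -> [6]
NEG     -> [-6]
NEG     -> [6]
DUP     -> [6, 6]
STORE 2 -> [6]
STORE 1 -> []
PUSH 0  -> [0]
LOAD 1  -> [0, 6]
SUB     -> [-6]
NEG     -> [6]

6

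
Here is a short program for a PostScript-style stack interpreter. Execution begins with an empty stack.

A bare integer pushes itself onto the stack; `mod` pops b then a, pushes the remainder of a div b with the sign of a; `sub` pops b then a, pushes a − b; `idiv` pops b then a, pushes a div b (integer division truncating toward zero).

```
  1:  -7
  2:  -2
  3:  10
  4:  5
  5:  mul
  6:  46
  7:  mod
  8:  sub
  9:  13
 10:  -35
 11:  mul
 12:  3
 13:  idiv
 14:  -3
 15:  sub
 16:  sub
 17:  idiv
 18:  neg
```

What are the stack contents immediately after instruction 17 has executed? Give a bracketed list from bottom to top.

[0]

-7   → [-7]
-2   → [-7, -2]
10   → [-7, -2, 10]
5    → [-7, -2, 10, 5]
mul  → [-7, -2, 50]
46   → [-7, -2, 50, 46]
mod  → [-7, -2, 4]
sub  → [-7, -6]
13   → [-7, -6, 13]
-35  → [-7, -6, 13, -35]
mul  → [-7, -6, -455]
3    → [-7, -6, -455, 3]
idiv → [-7, -6, -151]
-3   → [-7, -6, -151, -3]
sub  → [-7, -6, -148]
sub  → [-7, 142]
idiv → [0]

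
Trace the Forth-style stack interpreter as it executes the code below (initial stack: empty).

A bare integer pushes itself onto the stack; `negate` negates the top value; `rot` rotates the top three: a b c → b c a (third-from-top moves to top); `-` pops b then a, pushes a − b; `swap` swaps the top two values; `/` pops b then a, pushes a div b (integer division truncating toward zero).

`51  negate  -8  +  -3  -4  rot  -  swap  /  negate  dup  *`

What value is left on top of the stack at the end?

324

51     → 51
negate → -51
-8     → -51 -8
+      → -59
-3     → -59 -3
-4     → -59 -3 -4
rot    → -3 -4 -59
-      → -3 55
swap   → 55 -3
/      → -18
negate → 18
dup    → 18 18
*      → 324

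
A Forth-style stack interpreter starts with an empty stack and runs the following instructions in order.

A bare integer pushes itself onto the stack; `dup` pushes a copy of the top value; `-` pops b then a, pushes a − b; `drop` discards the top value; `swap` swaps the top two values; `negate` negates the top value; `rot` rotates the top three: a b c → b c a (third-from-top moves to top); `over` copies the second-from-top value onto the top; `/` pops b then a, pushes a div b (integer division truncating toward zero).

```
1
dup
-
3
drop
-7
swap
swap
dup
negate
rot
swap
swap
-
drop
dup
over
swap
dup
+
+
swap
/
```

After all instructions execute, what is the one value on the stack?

1       1
dup     1 1
-       0
3       0 3
drop    0
-7      0 -7
swap    -7 0
swap    0 -7
dup     0 -7 -7
negate  0 -7 7
rot     -7 7 0
swap    -7 0 7
swap    -7 7 0
-       -7 7
drop    -7
dup     -7 -7
over    -7 -7 -7
swap    -7 -7 -7
dup     -7 -7 -7 -7
+       -7 -7 -14
+       -7 -21
swap    -21 -7
/       3

3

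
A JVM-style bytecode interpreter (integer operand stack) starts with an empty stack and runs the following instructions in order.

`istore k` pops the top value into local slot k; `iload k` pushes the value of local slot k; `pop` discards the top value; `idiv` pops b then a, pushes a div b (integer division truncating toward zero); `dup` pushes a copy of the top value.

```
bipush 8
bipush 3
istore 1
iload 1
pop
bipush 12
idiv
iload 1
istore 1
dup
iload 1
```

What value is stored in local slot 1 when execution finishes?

bipush 8  : [8]
bipush 3  : [8, 3]
istore 1  : [8]
iload 1   : [8, 3]
pop       : [8]
bipush 12 : [8, 12]
idiv      : [0]
iload 1   : [0, 3]
istore 1  : [0]
dup       : [0, 0]
iload 1   : [0, 0, 3]

3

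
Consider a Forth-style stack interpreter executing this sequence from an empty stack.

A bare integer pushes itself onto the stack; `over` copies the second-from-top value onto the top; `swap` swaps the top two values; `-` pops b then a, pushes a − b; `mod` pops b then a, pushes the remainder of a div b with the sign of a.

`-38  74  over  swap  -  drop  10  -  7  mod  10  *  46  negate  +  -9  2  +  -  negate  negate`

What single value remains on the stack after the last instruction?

-38     -38
74      -38 74
over    -38 74 -38
swap    -38 -38 74
-       -38 -112
drop    -38
10      -38 10
-       -48
7       -48 7
mod     -6
10      -6 10
*       -60
46      -60 46
negate  -60 -46
+       -106
-9      -106 -9
2       -106 -9 2
+       -106 -7
-       -99
negate  99
negate  -99

-99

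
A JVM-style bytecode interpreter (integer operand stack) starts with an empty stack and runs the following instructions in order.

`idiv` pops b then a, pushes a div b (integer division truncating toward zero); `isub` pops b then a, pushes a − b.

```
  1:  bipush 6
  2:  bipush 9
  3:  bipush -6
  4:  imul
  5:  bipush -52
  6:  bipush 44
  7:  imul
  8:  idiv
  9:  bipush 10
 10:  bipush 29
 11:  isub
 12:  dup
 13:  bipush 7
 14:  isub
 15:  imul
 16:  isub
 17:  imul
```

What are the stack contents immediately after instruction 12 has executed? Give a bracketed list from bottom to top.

bipush 6   -> [6]
bipush 9   -> [6, 9]
bipush -6  -> [6, 9, -6]
imul       -> [6, -54]
bipush -52 -> [6, -54, -52]
bipush 44  -> [6, -54, -52, 44]
imul       -> [6, -54, -2288]
idiv       -> [6, 0]
bipush 10  -> [6, 0, 10]
bipush 29  -> [6, 0, 10, 29]
isub       -> [6, 0, -19]
dup        -> [6, 0, -19, -19]

[6, 0, -19, -19]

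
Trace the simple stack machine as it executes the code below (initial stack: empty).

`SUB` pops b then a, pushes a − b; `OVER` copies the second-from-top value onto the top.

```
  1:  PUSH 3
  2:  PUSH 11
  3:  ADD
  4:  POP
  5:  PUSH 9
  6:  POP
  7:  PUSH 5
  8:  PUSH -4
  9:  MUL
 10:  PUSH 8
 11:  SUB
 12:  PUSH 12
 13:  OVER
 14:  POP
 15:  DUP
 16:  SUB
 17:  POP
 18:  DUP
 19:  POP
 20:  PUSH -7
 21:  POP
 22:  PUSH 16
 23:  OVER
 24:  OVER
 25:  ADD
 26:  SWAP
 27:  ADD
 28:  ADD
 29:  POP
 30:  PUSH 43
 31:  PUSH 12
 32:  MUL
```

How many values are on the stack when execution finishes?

PUSH 3  : [3]
PUSH 11 : [3, 11]
ADD     : [14]
POP     : []
PUSH 9  : [9]
POP     : []
PUSH 5  : [5]
PUSH -4 : [5, -4]
MUL     : [-20]
PUSH 8  : [-20, 8]
SUB     : [-28]
PUSH 12 : [-28, 12]
OVER    : [-28, 12, -28]
POP     : [-28, 12]
DUP     : [-28, 12, 12]
SUB     : [-28, 0]
POP     : [-28]
DUP     : [-28, -28]
POP     : [-28]
PUSH -7 : [-28, -7]
POP     : [-28]
PUSH 16 : [-28, 16]
OVER    : [-28, 16, -28]
OVER    : [-28, 16, -28, 16]
ADD     : [-28, 16, -12]
SWAP    : [-28, -12, 16]
ADD     : [-28, 4]
ADD     : [-24]
POP     : []
PUSH 43 : [43]
PUSH 12 : [43, 12]
MUL     : [516]

1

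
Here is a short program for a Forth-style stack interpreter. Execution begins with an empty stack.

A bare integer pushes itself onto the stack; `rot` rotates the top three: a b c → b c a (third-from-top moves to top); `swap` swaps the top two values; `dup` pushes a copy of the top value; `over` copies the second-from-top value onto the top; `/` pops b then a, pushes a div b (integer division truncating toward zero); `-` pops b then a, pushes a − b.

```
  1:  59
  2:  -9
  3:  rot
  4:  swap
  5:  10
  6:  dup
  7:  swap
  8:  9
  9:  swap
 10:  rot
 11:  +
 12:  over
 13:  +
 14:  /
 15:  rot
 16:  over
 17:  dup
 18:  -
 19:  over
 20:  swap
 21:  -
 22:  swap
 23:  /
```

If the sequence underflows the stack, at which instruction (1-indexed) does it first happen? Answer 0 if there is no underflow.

59 : 59
-9 : 59 -9
rot  — needs 3 operands, stack has 2 → underflow

3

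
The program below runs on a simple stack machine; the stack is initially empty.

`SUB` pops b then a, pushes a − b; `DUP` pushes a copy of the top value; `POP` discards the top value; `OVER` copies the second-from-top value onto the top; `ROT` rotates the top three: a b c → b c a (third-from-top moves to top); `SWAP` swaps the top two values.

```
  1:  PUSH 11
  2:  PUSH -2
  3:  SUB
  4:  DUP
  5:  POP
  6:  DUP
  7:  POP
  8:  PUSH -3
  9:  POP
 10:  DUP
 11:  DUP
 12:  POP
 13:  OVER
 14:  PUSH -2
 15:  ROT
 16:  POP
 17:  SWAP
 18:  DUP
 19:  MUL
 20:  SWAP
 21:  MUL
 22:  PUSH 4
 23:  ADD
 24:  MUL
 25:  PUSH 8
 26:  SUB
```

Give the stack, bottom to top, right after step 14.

PUSH 11 → [11]
PUSH -2 → [11, -2]
SUB     → [13]
DUP     → [13, 13]
POP     → [13]
DUP     → [13, 13]
POP     → [13]
PUSH -3 → [13, -3]
POP     → [13]
DUP     → [13, 13]
DUP     → [13, 13, 13]
POP     → [13, 13]
OVER    → [13, 13, 13]
PUSH -2 → [13, 13, 13, -2]

[13, 13, 13, -2]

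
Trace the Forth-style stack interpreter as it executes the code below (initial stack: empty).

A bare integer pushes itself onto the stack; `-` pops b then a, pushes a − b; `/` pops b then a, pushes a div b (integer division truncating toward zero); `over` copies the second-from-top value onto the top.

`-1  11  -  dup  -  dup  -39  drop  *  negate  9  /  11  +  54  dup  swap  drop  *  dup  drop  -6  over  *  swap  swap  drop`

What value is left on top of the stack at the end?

-1     -> -1
11     -> -1 11
-      -> -12
dup    -> -12 -12
-      -> 0
dup    -> 0 0
-39    -> 0 0 -39
drop   -> 0 0
*      -> 0
negate -> 0
9      -> 0 9
/      -> 0
11     -> 0 11
+      -> 11
54     -> 11 54
dup    -> 11 54 54
swap   -> 11 54 54
drop   -> 11 54
*      -> 594
dup    -> 594 594
drop   -> 594
-6     -> 594 -6
over   -> 594 -6 594
*      -> 594 -3564
swap   -> -3564 594
swap   -> 594 -3564
drop   -> 594

594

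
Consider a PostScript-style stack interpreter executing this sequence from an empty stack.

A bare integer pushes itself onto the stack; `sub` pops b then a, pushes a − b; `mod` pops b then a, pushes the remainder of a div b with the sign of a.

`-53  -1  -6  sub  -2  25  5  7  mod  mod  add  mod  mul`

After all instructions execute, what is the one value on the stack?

-53

-53  [-53]
-1   [-53, -1]
-6   [-53, -1, -6]
sub  [-53, 5]
-2   [-53, 5, -2]
25   [-53, 5, -2, 25]
5    [-53, 5, -2, 25, 5]
7    [-53, 5, -2, 25, 5, 7]
mod  [-53, 5, -2, 25, 5]
mod  [-53, 5, -2, 0]
add  [-53, 5, -2]
mod  [-53, 1]
mul  [-53]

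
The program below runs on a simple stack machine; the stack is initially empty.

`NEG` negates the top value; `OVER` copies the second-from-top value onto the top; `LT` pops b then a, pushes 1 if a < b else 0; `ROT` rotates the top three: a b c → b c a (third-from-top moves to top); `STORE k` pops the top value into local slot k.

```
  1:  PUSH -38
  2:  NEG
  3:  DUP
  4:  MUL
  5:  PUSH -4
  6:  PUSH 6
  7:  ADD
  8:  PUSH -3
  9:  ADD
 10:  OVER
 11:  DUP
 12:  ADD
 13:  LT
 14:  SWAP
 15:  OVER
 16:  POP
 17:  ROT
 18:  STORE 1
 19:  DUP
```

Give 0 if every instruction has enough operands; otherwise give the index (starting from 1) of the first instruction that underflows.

PUSH -38 → -38
NEG      → 38
DUP      → 38 38
MUL      → 1444
PUSH -4  → 1444 -4
PUSH 6   → 1444 -4 6
ADD      → 1444 2
PUSH -3  → 1444 2 -3
ADD      → 1444 -1
OVER     → 1444 -1 1444
DUP      → 1444 -1 1444 1444
ADD      → 1444 -1 2888
LT       → 1444 1
SWAP     → 1 1444
OVER     → 1 1444 1
POP      → 1 1444
ROT  — needs 3 operands, stack has 2 → underflow

17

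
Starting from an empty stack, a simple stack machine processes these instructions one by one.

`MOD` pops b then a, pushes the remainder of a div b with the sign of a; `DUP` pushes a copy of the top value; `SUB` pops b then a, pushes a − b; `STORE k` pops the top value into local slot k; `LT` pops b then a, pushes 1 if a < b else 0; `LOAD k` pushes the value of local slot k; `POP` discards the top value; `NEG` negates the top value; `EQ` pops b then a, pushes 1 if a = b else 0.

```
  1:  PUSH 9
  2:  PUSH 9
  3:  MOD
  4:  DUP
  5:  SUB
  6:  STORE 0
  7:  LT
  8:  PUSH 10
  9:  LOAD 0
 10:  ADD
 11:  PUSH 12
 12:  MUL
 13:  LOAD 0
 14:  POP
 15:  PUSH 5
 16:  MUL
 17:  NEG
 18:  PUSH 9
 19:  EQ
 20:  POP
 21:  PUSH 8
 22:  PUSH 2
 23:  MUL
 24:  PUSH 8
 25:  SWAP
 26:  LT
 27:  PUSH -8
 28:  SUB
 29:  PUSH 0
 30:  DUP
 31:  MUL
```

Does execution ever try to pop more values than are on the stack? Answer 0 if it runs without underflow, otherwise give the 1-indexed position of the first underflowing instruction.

7

PUSH 9  → [9]
PUSH 9  → [9, 9]
MOD     → [0]
DUP     → [0, 0]
SUB     → [0]
STORE 0 → []
LT  — needs 2 operands, stack has 0 → underflow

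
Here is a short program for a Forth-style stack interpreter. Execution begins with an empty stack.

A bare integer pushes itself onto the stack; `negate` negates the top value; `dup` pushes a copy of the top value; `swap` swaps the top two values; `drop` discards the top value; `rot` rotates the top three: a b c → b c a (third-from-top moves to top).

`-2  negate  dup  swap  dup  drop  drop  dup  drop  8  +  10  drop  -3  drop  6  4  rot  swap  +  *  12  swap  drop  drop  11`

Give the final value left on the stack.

-2     -> [-2]
negate -> [2]
dup    -> [2, 2]
swap   -> [2, 2]
dup    -> [2, 2, 2]
drop   -> [2, 2]
drop   -> [2]
dup    -> [2, 2]
drop   -> [2]
8      -> [2, 8]
+      -> [10]
10     -> [10, 10]
drop   -> [10]
-3     -> [10, -3]
drop   -> [10]
6      -> [10, 6]
4      -> [10, 6, 4]
rot    -> [6, 4, 10]
swap   -> [6, 10, 4]
+      -> [6, 14]
*      -> [84]
12     -> [84, 12]
swap   -> [12, 84]
drop   -> [12]
drop   -> []
11     -> [11]

11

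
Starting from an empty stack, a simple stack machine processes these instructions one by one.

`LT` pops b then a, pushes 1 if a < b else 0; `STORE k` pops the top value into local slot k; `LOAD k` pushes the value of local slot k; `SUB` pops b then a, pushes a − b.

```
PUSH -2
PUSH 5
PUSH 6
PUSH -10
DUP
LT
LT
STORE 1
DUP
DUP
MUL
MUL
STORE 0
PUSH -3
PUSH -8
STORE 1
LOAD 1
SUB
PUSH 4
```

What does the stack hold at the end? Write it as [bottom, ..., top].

PUSH -2  : [-2]
PUSH 5   : [-2, 5]
PUSH 6   : [-2, 5, 6]
PUSH -10 : [-2, 5, 6, -10]
DUP      : [-2, 5, 6, -10, -10]
LT       : [-2, 5, 6, 0]
LT       : [-2, 5, 0]
STORE 1  : [-2, 5]
DUP      : [-2, 5, 5]
DUP      : [-2, 5, 5, 5]
MUL      : [-2, 5, 25]
MUL      : [-2, 125]
STORE 0  : [-2]
PUSH -3  : [-2, -3]
PUSH -8  : [-2, -3, -8]
STORE 1  : [-2, -3]
LOAD 1   : [-2, -3, -8]
SUB      : [-2, 5]
PUSH 4   : [-2, 5, 4]

[-2, 5, 4]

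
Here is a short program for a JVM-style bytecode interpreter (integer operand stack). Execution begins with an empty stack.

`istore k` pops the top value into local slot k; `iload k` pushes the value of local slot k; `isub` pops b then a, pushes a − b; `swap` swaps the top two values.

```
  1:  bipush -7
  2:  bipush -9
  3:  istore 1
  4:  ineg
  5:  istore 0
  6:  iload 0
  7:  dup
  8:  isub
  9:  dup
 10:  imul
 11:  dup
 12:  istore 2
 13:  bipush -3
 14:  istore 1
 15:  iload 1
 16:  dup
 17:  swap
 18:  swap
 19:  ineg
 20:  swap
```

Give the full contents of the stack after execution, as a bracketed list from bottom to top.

[0, 3, -3]

bipush -7  [-7]
bipush -9  [-7, -9]
istore 1   [-7]
ineg       [7]
istore 0   []
iload 0    [7]
dup        [7, 7]
isub       [0]
dup        [0, 0]
imul       [0]
dup        [0, 0]
istore 2   [0]
bipush -3  [0, -3]
istore 1   [0]
iload 1    [0, -3]
dup        [0, -3, -3]
swap       [0, -3, -3]
swap       [0, -3, -3]
ineg       [0, -3, 3]
swap       [0, 3, -3]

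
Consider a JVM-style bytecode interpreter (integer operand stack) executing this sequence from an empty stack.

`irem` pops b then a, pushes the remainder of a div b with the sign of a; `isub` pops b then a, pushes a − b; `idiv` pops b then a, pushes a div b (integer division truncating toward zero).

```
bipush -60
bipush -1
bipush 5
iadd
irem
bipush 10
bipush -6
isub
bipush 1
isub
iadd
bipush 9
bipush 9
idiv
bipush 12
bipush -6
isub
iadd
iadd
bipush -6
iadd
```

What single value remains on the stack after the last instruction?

bipush -60  -60
bipush -1   -60 -1
bipush 5    -60 -1 5
iadd        -60 4
irem        0
bipush 10   0 10
bipush -6   0 10 -6
isub        0 16
bipush 1    0 16 1
isub        0 15
iadd        15
bipush 9    15 9
bipush 9    15 9 9
idiv        15 1
bipush 12   15 1 12
bipush -6   15 1 12 -6
isub        15 1 18
iadd        15 19
iadd        34
bipush -6   34 -6
iadd        28

28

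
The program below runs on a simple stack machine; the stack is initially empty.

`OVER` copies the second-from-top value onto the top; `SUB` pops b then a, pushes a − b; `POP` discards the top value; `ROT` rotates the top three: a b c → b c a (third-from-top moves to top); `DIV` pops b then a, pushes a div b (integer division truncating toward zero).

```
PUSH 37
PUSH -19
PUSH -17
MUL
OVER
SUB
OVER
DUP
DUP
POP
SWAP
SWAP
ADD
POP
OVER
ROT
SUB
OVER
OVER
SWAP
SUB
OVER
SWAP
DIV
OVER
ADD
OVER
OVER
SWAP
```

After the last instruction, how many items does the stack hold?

PUSH 37  → 37
PUSH -19 → 37 -19
PUSH -17 → 37 -19 -17
MUL      → 37 323
OVER     → 37 323 37
SUB      → 37 286
OVER     → 37 286 37
DUP      → 37 286 37 37
DUP      → 37 286 37 37 37
POP      → 37 286 37 37
SWAP     → 37 286 37 37
SWAP     → 37 286 37 37
ADD      → 37 286 74
POP      → 37 286
OVER     → 37 286 37
ROT      → 286 37 37
SUB      → 286 0
OVER     → 286 0 286
OVER     → 286 0 286 0
SWAP     → 286 0 0 286
SUB      → 286 0 -286
OVER     → 286 0 -286 0
SWAP     → 286 0 0 -286
DIV      → 286 0 0
OVER     → 286 0 0 0
ADD      → 286 0 0
OVER     → 286 0 0 0
OVER     → 286 0 0 0 0
SWAP     → 286 0 0 0 0

5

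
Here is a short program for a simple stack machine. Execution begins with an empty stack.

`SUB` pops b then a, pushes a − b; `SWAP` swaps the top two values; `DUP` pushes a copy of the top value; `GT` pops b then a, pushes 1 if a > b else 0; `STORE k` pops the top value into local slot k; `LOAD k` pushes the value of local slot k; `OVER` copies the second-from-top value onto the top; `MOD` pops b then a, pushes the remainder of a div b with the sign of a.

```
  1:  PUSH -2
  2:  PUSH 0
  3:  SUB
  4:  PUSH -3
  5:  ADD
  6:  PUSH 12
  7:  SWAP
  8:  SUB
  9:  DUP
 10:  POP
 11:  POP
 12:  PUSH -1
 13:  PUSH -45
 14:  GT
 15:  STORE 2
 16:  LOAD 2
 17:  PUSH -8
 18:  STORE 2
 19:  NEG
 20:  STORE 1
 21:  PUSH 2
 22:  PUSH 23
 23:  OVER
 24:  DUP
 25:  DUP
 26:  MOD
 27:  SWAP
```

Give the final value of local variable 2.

PUSH -2  → [-2]
PUSH 0   → [-2, 0]
SUB      → [-2]
PUSH -3  → [-2, -3]
ADD      → [-5]
PUSH 12  → [-5, 12]
SWAP     → [12, -5]
SUB      → [17]
DUP      → [17, 17]
POP      → [17]
POP      → []
PUSH -1  → [-1]
PUSH -45 → [-1, -45]
GT       → [1]
STORE 2  → []
LOAD 2   → [1]
PUSH -8  → [1, -8]
STORE 2  → [1]
NEG      → [-1]
STORE 1  → []
PUSH 2   → [2]
PUSH 23  → [2, 23]
OVER     → [2, 23, 2]
DUP      → [2, 23, 2, 2]
DUP      → [2, 23, 2, 2, 2]
MOD      → [2, 23, 2, 0]
SWAP     → [2, 23, 0, 2]

-8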